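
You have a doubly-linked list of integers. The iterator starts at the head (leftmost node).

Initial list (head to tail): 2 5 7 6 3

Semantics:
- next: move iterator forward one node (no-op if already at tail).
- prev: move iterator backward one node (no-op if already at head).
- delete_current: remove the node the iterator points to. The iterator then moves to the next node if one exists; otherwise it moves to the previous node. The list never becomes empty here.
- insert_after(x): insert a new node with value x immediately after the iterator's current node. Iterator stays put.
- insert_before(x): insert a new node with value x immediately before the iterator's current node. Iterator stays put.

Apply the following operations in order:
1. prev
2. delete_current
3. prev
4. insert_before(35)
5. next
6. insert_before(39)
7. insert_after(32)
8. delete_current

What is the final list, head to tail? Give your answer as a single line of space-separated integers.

After 1 (prev): list=[2, 5, 7, 6, 3] cursor@2
After 2 (delete_current): list=[5, 7, 6, 3] cursor@5
After 3 (prev): list=[5, 7, 6, 3] cursor@5
After 4 (insert_before(35)): list=[35, 5, 7, 6, 3] cursor@5
After 5 (next): list=[35, 5, 7, 6, 3] cursor@7
After 6 (insert_before(39)): list=[35, 5, 39, 7, 6, 3] cursor@7
After 7 (insert_after(32)): list=[35, 5, 39, 7, 32, 6, 3] cursor@7
After 8 (delete_current): list=[35, 5, 39, 32, 6, 3] cursor@32

Answer: 35 5 39 32 6 3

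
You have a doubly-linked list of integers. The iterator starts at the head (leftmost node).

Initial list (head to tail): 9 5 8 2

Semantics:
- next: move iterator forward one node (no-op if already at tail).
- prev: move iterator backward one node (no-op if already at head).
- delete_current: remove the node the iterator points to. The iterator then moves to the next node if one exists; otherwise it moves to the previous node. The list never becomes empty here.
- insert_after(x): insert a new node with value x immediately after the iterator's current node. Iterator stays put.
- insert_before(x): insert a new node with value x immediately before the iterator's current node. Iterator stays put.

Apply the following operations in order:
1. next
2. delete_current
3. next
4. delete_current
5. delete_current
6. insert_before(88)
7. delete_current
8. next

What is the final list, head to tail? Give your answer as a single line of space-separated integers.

Answer: 88

Derivation:
After 1 (next): list=[9, 5, 8, 2] cursor@5
After 2 (delete_current): list=[9, 8, 2] cursor@8
After 3 (next): list=[9, 8, 2] cursor@2
After 4 (delete_current): list=[9, 8] cursor@8
After 5 (delete_current): list=[9] cursor@9
After 6 (insert_before(88)): list=[88, 9] cursor@9
After 7 (delete_current): list=[88] cursor@88
After 8 (next): list=[88] cursor@88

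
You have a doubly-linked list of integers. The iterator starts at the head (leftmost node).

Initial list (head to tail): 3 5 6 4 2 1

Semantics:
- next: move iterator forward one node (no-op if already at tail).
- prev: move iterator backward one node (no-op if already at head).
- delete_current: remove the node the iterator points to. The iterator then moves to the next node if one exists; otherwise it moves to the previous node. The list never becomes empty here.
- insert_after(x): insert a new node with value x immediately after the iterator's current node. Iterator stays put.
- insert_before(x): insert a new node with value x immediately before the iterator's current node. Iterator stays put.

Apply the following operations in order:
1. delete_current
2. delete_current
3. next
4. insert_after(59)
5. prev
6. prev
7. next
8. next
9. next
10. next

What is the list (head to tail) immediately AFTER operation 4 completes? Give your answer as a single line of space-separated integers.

Answer: 6 4 59 2 1

Derivation:
After 1 (delete_current): list=[5, 6, 4, 2, 1] cursor@5
After 2 (delete_current): list=[6, 4, 2, 1] cursor@6
After 3 (next): list=[6, 4, 2, 1] cursor@4
After 4 (insert_after(59)): list=[6, 4, 59, 2, 1] cursor@4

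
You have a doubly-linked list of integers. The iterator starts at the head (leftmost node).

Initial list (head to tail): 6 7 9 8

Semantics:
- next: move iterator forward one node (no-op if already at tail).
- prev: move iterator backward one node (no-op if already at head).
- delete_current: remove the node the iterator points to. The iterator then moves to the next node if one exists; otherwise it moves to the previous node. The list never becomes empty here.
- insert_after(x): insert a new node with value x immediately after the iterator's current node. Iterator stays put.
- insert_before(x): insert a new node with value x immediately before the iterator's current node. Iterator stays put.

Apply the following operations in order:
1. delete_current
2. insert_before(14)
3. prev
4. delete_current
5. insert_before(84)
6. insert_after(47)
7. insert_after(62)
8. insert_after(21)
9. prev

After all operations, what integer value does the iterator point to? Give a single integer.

After 1 (delete_current): list=[7, 9, 8] cursor@7
After 2 (insert_before(14)): list=[14, 7, 9, 8] cursor@7
After 3 (prev): list=[14, 7, 9, 8] cursor@14
After 4 (delete_current): list=[7, 9, 8] cursor@7
After 5 (insert_before(84)): list=[84, 7, 9, 8] cursor@7
After 6 (insert_after(47)): list=[84, 7, 47, 9, 8] cursor@7
After 7 (insert_after(62)): list=[84, 7, 62, 47, 9, 8] cursor@7
After 8 (insert_after(21)): list=[84, 7, 21, 62, 47, 9, 8] cursor@7
After 9 (prev): list=[84, 7, 21, 62, 47, 9, 8] cursor@84

Answer: 84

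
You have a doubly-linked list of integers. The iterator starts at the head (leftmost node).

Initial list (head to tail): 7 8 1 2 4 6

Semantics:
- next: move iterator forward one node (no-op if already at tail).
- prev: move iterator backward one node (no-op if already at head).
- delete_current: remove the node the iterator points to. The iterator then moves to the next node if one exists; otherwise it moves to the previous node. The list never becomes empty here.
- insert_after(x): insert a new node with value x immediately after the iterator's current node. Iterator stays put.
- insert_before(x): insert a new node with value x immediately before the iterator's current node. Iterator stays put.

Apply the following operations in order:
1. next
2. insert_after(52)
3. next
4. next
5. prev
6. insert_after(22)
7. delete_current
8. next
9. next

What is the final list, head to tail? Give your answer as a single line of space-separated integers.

After 1 (next): list=[7, 8, 1, 2, 4, 6] cursor@8
After 2 (insert_after(52)): list=[7, 8, 52, 1, 2, 4, 6] cursor@8
After 3 (next): list=[7, 8, 52, 1, 2, 4, 6] cursor@52
After 4 (next): list=[7, 8, 52, 1, 2, 4, 6] cursor@1
After 5 (prev): list=[7, 8, 52, 1, 2, 4, 6] cursor@52
After 6 (insert_after(22)): list=[7, 8, 52, 22, 1, 2, 4, 6] cursor@52
After 7 (delete_current): list=[7, 8, 22, 1, 2, 4, 6] cursor@22
After 8 (next): list=[7, 8, 22, 1, 2, 4, 6] cursor@1
After 9 (next): list=[7, 8, 22, 1, 2, 4, 6] cursor@2

Answer: 7 8 22 1 2 4 6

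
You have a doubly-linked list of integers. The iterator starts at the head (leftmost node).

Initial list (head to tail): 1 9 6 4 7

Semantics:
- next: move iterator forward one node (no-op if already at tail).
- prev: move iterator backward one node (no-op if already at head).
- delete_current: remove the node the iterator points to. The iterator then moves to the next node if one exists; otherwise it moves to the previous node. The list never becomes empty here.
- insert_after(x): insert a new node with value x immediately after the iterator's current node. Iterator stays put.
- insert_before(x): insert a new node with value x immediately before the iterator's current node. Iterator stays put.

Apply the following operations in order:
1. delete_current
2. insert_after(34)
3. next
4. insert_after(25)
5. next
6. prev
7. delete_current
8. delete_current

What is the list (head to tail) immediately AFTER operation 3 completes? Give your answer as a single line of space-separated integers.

After 1 (delete_current): list=[9, 6, 4, 7] cursor@9
After 2 (insert_after(34)): list=[9, 34, 6, 4, 7] cursor@9
After 3 (next): list=[9, 34, 6, 4, 7] cursor@34

Answer: 9 34 6 4 7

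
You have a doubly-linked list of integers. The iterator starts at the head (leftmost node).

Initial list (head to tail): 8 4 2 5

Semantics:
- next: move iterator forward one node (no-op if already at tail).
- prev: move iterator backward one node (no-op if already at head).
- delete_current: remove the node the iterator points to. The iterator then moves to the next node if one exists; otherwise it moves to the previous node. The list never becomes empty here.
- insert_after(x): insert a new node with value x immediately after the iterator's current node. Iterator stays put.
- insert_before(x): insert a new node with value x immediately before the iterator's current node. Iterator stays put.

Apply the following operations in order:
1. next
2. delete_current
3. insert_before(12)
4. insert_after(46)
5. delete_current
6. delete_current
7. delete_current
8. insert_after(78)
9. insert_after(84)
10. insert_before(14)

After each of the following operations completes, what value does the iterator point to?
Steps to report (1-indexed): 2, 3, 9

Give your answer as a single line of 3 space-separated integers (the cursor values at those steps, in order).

After 1 (next): list=[8, 4, 2, 5] cursor@4
After 2 (delete_current): list=[8, 2, 5] cursor@2
After 3 (insert_before(12)): list=[8, 12, 2, 5] cursor@2
After 4 (insert_after(46)): list=[8, 12, 2, 46, 5] cursor@2
After 5 (delete_current): list=[8, 12, 46, 5] cursor@46
After 6 (delete_current): list=[8, 12, 5] cursor@5
After 7 (delete_current): list=[8, 12] cursor@12
After 8 (insert_after(78)): list=[8, 12, 78] cursor@12
After 9 (insert_after(84)): list=[8, 12, 84, 78] cursor@12
After 10 (insert_before(14)): list=[8, 14, 12, 84, 78] cursor@12

Answer: 2 2 12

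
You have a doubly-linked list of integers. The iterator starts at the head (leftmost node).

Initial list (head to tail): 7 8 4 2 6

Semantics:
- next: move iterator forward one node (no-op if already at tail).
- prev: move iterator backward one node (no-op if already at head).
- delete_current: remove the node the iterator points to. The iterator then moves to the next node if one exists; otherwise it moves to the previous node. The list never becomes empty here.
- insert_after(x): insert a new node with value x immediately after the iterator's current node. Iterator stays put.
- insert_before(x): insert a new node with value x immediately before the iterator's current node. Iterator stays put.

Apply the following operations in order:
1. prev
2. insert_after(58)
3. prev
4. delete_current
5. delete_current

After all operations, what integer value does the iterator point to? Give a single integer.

After 1 (prev): list=[7, 8, 4, 2, 6] cursor@7
After 2 (insert_after(58)): list=[7, 58, 8, 4, 2, 6] cursor@7
After 3 (prev): list=[7, 58, 8, 4, 2, 6] cursor@7
After 4 (delete_current): list=[58, 8, 4, 2, 6] cursor@58
After 5 (delete_current): list=[8, 4, 2, 6] cursor@8

Answer: 8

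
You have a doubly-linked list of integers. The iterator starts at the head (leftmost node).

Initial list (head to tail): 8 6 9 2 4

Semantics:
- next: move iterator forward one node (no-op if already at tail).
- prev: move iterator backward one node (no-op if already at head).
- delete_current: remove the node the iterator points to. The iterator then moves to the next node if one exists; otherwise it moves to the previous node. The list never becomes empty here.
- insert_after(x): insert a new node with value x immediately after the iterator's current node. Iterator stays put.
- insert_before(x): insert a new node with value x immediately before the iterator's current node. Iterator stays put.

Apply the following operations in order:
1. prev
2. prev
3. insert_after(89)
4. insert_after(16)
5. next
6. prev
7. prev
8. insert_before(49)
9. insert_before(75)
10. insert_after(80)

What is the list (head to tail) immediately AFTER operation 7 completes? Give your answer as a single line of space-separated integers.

Answer: 8 16 89 6 9 2 4

Derivation:
After 1 (prev): list=[8, 6, 9, 2, 4] cursor@8
After 2 (prev): list=[8, 6, 9, 2, 4] cursor@8
After 3 (insert_after(89)): list=[8, 89, 6, 9, 2, 4] cursor@8
After 4 (insert_after(16)): list=[8, 16, 89, 6, 9, 2, 4] cursor@8
After 5 (next): list=[8, 16, 89, 6, 9, 2, 4] cursor@16
After 6 (prev): list=[8, 16, 89, 6, 9, 2, 4] cursor@8
After 7 (prev): list=[8, 16, 89, 6, 9, 2, 4] cursor@8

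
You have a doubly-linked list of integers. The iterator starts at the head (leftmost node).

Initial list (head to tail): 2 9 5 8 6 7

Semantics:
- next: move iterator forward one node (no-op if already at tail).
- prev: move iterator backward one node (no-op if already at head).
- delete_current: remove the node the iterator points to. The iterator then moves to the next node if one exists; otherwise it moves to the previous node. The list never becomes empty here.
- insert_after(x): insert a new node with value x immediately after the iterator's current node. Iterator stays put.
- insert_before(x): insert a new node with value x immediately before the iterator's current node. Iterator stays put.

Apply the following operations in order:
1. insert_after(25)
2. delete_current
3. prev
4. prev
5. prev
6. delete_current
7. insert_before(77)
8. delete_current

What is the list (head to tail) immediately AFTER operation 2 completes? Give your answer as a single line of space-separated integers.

After 1 (insert_after(25)): list=[2, 25, 9, 5, 8, 6, 7] cursor@2
After 2 (delete_current): list=[25, 9, 5, 8, 6, 7] cursor@25

Answer: 25 9 5 8 6 7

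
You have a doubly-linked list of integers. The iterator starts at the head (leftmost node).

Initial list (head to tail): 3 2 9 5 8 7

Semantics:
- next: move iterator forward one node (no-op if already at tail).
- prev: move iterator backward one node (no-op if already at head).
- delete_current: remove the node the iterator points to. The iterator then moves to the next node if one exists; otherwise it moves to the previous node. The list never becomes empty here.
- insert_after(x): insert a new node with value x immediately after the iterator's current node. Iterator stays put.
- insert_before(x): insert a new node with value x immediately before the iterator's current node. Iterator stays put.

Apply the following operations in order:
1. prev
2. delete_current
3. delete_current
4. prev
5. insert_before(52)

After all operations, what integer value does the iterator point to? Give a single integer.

Answer: 9

Derivation:
After 1 (prev): list=[3, 2, 9, 5, 8, 7] cursor@3
After 2 (delete_current): list=[2, 9, 5, 8, 7] cursor@2
After 3 (delete_current): list=[9, 5, 8, 7] cursor@9
After 4 (prev): list=[9, 5, 8, 7] cursor@9
After 5 (insert_before(52)): list=[52, 9, 5, 8, 7] cursor@9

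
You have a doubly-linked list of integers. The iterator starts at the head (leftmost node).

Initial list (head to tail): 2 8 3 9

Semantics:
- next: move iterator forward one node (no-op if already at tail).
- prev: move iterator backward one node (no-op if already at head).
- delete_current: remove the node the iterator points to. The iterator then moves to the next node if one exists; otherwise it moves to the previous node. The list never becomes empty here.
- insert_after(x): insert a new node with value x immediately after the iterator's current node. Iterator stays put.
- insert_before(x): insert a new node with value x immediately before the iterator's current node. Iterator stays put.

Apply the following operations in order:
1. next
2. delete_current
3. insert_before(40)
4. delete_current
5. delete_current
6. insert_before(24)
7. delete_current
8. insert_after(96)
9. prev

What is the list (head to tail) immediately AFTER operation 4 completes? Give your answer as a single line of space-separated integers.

Answer: 2 40 9

Derivation:
After 1 (next): list=[2, 8, 3, 9] cursor@8
After 2 (delete_current): list=[2, 3, 9] cursor@3
After 3 (insert_before(40)): list=[2, 40, 3, 9] cursor@3
After 4 (delete_current): list=[2, 40, 9] cursor@9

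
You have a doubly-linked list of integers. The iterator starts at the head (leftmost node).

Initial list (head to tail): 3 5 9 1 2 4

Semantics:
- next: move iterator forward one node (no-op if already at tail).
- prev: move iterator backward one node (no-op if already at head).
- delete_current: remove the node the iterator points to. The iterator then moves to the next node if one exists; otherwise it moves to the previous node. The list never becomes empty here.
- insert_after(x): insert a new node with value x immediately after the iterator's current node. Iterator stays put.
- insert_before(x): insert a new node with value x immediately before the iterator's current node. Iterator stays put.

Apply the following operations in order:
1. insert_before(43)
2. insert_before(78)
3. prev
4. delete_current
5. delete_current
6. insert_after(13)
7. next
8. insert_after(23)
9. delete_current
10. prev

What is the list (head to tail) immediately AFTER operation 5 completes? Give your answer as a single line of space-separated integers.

Answer: 43 5 9 1 2 4

Derivation:
After 1 (insert_before(43)): list=[43, 3, 5, 9, 1, 2, 4] cursor@3
After 2 (insert_before(78)): list=[43, 78, 3, 5, 9, 1, 2, 4] cursor@3
After 3 (prev): list=[43, 78, 3, 5, 9, 1, 2, 4] cursor@78
After 4 (delete_current): list=[43, 3, 5, 9, 1, 2, 4] cursor@3
After 5 (delete_current): list=[43, 5, 9, 1, 2, 4] cursor@5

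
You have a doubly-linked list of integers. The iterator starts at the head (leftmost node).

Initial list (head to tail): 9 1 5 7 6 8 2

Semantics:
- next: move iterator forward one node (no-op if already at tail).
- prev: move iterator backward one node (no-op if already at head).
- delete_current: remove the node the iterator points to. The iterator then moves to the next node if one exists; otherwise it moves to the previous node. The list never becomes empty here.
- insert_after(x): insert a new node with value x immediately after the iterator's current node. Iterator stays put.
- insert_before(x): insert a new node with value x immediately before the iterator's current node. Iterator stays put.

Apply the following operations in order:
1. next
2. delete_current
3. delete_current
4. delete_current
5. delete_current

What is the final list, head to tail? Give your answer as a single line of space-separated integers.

After 1 (next): list=[9, 1, 5, 7, 6, 8, 2] cursor@1
After 2 (delete_current): list=[9, 5, 7, 6, 8, 2] cursor@5
After 3 (delete_current): list=[9, 7, 6, 8, 2] cursor@7
After 4 (delete_current): list=[9, 6, 8, 2] cursor@6
After 5 (delete_current): list=[9, 8, 2] cursor@8

Answer: 9 8 2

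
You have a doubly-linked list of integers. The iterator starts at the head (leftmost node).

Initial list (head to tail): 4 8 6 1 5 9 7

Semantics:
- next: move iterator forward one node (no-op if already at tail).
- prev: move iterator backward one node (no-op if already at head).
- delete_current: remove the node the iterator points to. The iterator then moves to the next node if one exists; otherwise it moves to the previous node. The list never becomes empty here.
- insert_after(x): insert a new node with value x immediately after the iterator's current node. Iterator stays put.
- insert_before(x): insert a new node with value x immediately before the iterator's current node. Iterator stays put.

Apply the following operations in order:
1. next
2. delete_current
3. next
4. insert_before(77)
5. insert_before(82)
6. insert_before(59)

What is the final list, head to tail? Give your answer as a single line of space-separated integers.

After 1 (next): list=[4, 8, 6, 1, 5, 9, 7] cursor@8
After 2 (delete_current): list=[4, 6, 1, 5, 9, 7] cursor@6
After 3 (next): list=[4, 6, 1, 5, 9, 7] cursor@1
After 4 (insert_before(77)): list=[4, 6, 77, 1, 5, 9, 7] cursor@1
After 5 (insert_before(82)): list=[4, 6, 77, 82, 1, 5, 9, 7] cursor@1
After 6 (insert_before(59)): list=[4, 6, 77, 82, 59, 1, 5, 9, 7] cursor@1

Answer: 4 6 77 82 59 1 5 9 7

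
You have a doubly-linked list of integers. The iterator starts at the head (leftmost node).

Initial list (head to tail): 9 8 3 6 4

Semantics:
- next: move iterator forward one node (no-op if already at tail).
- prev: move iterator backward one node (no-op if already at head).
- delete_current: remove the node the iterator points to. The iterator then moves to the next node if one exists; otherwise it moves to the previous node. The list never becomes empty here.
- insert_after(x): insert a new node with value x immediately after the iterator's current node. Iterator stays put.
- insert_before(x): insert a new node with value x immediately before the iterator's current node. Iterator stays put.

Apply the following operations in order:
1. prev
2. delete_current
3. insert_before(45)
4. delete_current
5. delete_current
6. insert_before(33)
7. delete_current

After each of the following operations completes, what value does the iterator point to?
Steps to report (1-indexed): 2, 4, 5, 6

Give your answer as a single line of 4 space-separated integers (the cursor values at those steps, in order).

After 1 (prev): list=[9, 8, 3, 6, 4] cursor@9
After 2 (delete_current): list=[8, 3, 6, 4] cursor@8
After 3 (insert_before(45)): list=[45, 8, 3, 6, 4] cursor@8
After 4 (delete_current): list=[45, 3, 6, 4] cursor@3
After 5 (delete_current): list=[45, 6, 4] cursor@6
After 6 (insert_before(33)): list=[45, 33, 6, 4] cursor@6
After 7 (delete_current): list=[45, 33, 4] cursor@4

Answer: 8 3 6 6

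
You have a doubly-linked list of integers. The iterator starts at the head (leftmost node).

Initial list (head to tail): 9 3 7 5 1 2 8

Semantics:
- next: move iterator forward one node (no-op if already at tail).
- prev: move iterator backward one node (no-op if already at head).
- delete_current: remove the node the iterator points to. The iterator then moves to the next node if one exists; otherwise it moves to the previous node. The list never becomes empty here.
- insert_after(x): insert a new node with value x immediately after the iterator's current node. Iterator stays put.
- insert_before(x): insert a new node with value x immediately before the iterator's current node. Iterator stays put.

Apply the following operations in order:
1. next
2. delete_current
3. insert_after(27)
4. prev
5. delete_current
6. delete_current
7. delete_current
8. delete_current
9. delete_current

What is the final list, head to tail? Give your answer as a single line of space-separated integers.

Answer: 2 8

Derivation:
After 1 (next): list=[9, 3, 7, 5, 1, 2, 8] cursor@3
After 2 (delete_current): list=[9, 7, 5, 1, 2, 8] cursor@7
After 3 (insert_after(27)): list=[9, 7, 27, 5, 1, 2, 8] cursor@7
After 4 (prev): list=[9, 7, 27, 5, 1, 2, 8] cursor@9
After 5 (delete_current): list=[7, 27, 5, 1, 2, 8] cursor@7
After 6 (delete_current): list=[27, 5, 1, 2, 8] cursor@27
After 7 (delete_current): list=[5, 1, 2, 8] cursor@5
After 8 (delete_current): list=[1, 2, 8] cursor@1
After 9 (delete_current): list=[2, 8] cursor@2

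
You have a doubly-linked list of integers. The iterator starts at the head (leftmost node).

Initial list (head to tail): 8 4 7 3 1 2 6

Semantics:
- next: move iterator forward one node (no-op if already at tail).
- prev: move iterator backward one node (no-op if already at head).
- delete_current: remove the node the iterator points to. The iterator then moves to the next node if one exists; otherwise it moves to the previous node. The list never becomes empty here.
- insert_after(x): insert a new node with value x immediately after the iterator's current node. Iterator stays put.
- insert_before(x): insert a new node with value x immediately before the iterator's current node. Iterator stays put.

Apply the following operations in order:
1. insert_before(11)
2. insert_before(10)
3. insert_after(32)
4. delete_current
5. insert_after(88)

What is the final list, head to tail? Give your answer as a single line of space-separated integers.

After 1 (insert_before(11)): list=[11, 8, 4, 7, 3, 1, 2, 6] cursor@8
After 2 (insert_before(10)): list=[11, 10, 8, 4, 7, 3, 1, 2, 6] cursor@8
After 3 (insert_after(32)): list=[11, 10, 8, 32, 4, 7, 3, 1, 2, 6] cursor@8
After 4 (delete_current): list=[11, 10, 32, 4, 7, 3, 1, 2, 6] cursor@32
After 5 (insert_after(88)): list=[11, 10, 32, 88, 4, 7, 3, 1, 2, 6] cursor@32

Answer: 11 10 32 88 4 7 3 1 2 6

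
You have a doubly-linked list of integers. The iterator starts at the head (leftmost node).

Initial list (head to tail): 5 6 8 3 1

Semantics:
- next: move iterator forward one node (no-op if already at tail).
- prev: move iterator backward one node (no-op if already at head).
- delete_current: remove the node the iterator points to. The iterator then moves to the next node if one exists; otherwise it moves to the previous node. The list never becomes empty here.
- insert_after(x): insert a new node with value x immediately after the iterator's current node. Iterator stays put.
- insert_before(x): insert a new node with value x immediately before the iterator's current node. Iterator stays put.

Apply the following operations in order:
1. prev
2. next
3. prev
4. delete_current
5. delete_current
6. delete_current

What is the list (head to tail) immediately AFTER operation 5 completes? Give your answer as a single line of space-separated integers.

After 1 (prev): list=[5, 6, 8, 3, 1] cursor@5
After 2 (next): list=[5, 6, 8, 3, 1] cursor@6
After 3 (prev): list=[5, 6, 8, 3, 1] cursor@5
After 4 (delete_current): list=[6, 8, 3, 1] cursor@6
After 5 (delete_current): list=[8, 3, 1] cursor@8

Answer: 8 3 1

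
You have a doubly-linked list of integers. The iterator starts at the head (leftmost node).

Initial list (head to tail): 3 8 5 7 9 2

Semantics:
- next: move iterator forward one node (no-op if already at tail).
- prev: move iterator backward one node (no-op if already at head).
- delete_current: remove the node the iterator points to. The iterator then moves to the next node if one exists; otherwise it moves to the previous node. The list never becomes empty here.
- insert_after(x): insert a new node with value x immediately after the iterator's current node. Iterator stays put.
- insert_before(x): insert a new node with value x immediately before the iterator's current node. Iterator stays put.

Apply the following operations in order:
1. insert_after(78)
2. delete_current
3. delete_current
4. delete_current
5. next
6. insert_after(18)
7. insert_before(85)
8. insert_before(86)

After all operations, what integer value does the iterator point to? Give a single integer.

Answer: 7

Derivation:
After 1 (insert_after(78)): list=[3, 78, 8, 5, 7, 9, 2] cursor@3
After 2 (delete_current): list=[78, 8, 5, 7, 9, 2] cursor@78
After 3 (delete_current): list=[8, 5, 7, 9, 2] cursor@8
After 4 (delete_current): list=[5, 7, 9, 2] cursor@5
After 5 (next): list=[5, 7, 9, 2] cursor@7
After 6 (insert_after(18)): list=[5, 7, 18, 9, 2] cursor@7
After 7 (insert_before(85)): list=[5, 85, 7, 18, 9, 2] cursor@7
After 8 (insert_before(86)): list=[5, 85, 86, 7, 18, 9, 2] cursor@7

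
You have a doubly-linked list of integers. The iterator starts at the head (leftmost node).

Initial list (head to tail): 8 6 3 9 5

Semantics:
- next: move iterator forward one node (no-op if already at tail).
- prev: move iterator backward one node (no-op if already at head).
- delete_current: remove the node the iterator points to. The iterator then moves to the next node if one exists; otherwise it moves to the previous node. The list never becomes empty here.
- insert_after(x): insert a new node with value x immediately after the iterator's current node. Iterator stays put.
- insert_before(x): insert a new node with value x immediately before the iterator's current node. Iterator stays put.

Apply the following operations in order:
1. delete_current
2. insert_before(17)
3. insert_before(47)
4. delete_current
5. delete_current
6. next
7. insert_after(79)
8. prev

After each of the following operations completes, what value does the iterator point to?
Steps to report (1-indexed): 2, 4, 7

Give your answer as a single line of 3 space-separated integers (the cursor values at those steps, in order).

Answer: 6 3 5

Derivation:
After 1 (delete_current): list=[6, 3, 9, 5] cursor@6
After 2 (insert_before(17)): list=[17, 6, 3, 9, 5] cursor@6
After 3 (insert_before(47)): list=[17, 47, 6, 3, 9, 5] cursor@6
After 4 (delete_current): list=[17, 47, 3, 9, 5] cursor@3
After 5 (delete_current): list=[17, 47, 9, 5] cursor@9
After 6 (next): list=[17, 47, 9, 5] cursor@5
After 7 (insert_after(79)): list=[17, 47, 9, 5, 79] cursor@5
After 8 (prev): list=[17, 47, 9, 5, 79] cursor@9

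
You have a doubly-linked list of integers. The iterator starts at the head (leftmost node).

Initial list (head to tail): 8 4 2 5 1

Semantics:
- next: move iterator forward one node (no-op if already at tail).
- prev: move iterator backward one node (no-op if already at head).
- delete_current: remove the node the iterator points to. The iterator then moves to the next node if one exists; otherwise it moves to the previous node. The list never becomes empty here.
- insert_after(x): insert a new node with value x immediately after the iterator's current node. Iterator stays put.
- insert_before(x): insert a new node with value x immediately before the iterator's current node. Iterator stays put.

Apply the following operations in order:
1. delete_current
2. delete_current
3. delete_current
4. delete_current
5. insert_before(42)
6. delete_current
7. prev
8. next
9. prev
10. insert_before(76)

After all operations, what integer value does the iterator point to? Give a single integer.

Answer: 42

Derivation:
After 1 (delete_current): list=[4, 2, 5, 1] cursor@4
After 2 (delete_current): list=[2, 5, 1] cursor@2
After 3 (delete_current): list=[5, 1] cursor@5
After 4 (delete_current): list=[1] cursor@1
After 5 (insert_before(42)): list=[42, 1] cursor@1
After 6 (delete_current): list=[42] cursor@42
After 7 (prev): list=[42] cursor@42
After 8 (next): list=[42] cursor@42
After 9 (prev): list=[42] cursor@42
After 10 (insert_before(76)): list=[76, 42] cursor@42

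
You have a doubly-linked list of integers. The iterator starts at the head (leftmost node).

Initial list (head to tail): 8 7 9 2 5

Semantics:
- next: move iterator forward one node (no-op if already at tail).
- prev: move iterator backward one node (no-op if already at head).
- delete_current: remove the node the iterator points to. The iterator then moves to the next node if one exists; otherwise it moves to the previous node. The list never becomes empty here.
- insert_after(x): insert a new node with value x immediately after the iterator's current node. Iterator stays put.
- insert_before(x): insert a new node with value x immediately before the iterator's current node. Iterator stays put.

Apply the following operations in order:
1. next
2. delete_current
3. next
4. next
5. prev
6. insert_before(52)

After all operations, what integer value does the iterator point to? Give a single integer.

Answer: 2

Derivation:
After 1 (next): list=[8, 7, 9, 2, 5] cursor@7
After 2 (delete_current): list=[8, 9, 2, 5] cursor@9
After 3 (next): list=[8, 9, 2, 5] cursor@2
After 4 (next): list=[8, 9, 2, 5] cursor@5
After 5 (prev): list=[8, 9, 2, 5] cursor@2
After 6 (insert_before(52)): list=[8, 9, 52, 2, 5] cursor@2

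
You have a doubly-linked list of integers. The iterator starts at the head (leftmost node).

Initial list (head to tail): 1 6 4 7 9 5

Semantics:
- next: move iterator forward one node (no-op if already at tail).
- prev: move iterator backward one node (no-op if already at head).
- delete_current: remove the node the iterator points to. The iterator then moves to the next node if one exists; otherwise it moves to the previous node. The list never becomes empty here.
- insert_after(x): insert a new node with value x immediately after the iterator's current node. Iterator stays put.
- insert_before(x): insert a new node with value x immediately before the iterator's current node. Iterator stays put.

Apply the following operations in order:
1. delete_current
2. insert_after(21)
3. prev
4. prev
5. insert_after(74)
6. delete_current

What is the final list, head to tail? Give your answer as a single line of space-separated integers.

After 1 (delete_current): list=[6, 4, 7, 9, 5] cursor@6
After 2 (insert_after(21)): list=[6, 21, 4, 7, 9, 5] cursor@6
After 3 (prev): list=[6, 21, 4, 7, 9, 5] cursor@6
After 4 (prev): list=[6, 21, 4, 7, 9, 5] cursor@6
After 5 (insert_after(74)): list=[6, 74, 21, 4, 7, 9, 5] cursor@6
After 6 (delete_current): list=[74, 21, 4, 7, 9, 5] cursor@74

Answer: 74 21 4 7 9 5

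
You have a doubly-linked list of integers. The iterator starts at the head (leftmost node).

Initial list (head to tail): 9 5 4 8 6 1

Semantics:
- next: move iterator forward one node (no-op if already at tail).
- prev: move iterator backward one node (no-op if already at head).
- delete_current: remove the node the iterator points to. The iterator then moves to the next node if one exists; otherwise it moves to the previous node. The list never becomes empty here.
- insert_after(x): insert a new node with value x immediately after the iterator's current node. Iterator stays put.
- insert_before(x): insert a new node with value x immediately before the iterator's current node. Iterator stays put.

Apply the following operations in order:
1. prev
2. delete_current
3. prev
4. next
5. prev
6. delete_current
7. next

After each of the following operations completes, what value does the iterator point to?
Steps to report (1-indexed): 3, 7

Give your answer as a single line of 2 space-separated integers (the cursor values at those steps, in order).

After 1 (prev): list=[9, 5, 4, 8, 6, 1] cursor@9
After 2 (delete_current): list=[5, 4, 8, 6, 1] cursor@5
After 3 (prev): list=[5, 4, 8, 6, 1] cursor@5
After 4 (next): list=[5, 4, 8, 6, 1] cursor@4
After 5 (prev): list=[5, 4, 8, 6, 1] cursor@5
After 6 (delete_current): list=[4, 8, 6, 1] cursor@4
After 7 (next): list=[4, 8, 6, 1] cursor@8

Answer: 5 8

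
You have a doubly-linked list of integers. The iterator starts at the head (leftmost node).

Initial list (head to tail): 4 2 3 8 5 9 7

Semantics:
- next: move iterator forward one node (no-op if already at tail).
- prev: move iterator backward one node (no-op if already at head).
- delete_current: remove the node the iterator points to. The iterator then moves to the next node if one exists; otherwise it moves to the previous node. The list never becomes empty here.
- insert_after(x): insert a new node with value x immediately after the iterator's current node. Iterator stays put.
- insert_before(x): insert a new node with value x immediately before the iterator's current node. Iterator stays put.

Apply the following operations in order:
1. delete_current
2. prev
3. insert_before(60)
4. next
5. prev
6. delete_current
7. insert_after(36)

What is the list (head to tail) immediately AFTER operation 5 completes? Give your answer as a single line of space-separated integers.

Answer: 60 2 3 8 5 9 7

Derivation:
After 1 (delete_current): list=[2, 3, 8, 5, 9, 7] cursor@2
After 2 (prev): list=[2, 3, 8, 5, 9, 7] cursor@2
After 3 (insert_before(60)): list=[60, 2, 3, 8, 5, 9, 7] cursor@2
After 4 (next): list=[60, 2, 3, 8, 5, 9, 7] cursor@3
After 5 (prev): list=[60, 2, 3, 8, 5, 9, 7] cursor@2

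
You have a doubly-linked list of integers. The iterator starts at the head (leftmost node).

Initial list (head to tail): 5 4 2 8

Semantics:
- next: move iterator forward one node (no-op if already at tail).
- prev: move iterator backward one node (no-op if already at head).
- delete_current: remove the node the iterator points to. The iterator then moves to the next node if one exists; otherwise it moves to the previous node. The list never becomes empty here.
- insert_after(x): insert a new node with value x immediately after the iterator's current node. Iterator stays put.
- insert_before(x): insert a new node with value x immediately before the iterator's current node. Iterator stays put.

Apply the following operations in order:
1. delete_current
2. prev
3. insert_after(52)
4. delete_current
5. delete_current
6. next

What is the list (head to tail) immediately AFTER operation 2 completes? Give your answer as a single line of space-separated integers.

After 1 (delete_current): list=[4, 2, 8] cursor@4
After 2 (prev): list=[4, 2, 8] cursor@4

Answer: 4 2 8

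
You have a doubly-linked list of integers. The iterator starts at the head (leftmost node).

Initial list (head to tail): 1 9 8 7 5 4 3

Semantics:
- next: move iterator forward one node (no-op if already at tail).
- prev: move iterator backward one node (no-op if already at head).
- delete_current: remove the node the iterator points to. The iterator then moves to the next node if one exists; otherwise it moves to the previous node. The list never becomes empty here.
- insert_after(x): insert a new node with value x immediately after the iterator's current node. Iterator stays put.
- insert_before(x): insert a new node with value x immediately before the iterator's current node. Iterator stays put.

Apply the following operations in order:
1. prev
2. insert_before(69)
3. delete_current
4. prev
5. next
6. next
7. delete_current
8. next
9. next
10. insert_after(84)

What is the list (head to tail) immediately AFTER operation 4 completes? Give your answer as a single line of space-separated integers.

Answer: 69 9 8 7 5 4 3

Derivation:
After 1 (prev): list=[1, 9, 8, 7, 5, 4, 3] cursor@1
After 2 (insert_before(69)): list=[69, 1, 9, 8, 7, 5, 4, 3] cursor@1
After 3 (delete_current): list=[69, 9, 8, 7, 5, 4, 3] cursor@9
After 4 (prev): list=[69, 9, 8, 7, 5, 4, 3] cursor@69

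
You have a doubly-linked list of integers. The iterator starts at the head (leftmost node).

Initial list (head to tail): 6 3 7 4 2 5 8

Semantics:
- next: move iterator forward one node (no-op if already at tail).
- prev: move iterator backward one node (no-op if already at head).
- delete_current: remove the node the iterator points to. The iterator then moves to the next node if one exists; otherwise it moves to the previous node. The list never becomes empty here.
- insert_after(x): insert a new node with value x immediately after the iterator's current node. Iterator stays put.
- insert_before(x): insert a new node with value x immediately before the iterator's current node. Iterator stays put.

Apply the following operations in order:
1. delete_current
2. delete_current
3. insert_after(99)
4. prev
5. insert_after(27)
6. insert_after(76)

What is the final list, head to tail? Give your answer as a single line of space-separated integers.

After 1 (delete_current): list=[3, 7, 4, 2, 5, 8] cursor@3
After 2 (delete_current): list=[7, 4, 2, 5, 8] cursor@7
After 3 (insert_after(99)): list=[7, 99, 4, 2, 5, 8] cursor@7
After 4 (prev): list=[7, 99, 4, 2, 5, 8] cursor@7
After 5 (insert_after(27)): list=[7, 27, 99, 4, 2, 5, 8] cursor@7
After 6 (insert_after(76)): list=[7, 76, 27, 99, 4, 2, 5, 8] cursor@7

Answer: 7 76 27 99 4 2 5 8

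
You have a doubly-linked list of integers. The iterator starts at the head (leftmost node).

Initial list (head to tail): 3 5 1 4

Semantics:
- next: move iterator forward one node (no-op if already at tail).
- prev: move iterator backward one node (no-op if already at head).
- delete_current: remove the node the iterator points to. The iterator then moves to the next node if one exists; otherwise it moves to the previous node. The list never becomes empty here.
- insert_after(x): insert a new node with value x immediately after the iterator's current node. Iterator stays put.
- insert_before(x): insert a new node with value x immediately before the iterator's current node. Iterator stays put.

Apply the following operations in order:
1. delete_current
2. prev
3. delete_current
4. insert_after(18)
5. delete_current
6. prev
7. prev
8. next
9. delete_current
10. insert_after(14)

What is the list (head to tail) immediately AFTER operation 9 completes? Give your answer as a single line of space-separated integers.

Answer: 18

Derivation:
After 1 (delete_current): list=[5, 1, 4] cursor@5
After 2 (prev): list=[5, 1, 4] cursor@5
After 3 (delete_current): list=[1, 4] cursor@1
After 4 (insert_after(18)): list=[1, 18, 4] cursor@1
After 5 (delete_current): list=[18, 4] cursor@18
After 6 (prev): list=[18, 4] cursor@18
After 7 (prev): list=[18, 4] cursor@18
After 8 (next): list=[18, 4] cursor@4
After 9 (delete_current): list=[18] cursor@18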